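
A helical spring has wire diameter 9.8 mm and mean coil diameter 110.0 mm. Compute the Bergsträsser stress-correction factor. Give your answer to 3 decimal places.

C = D/d = 110.0/9.8 = 11.2245
K_B = (4C+2)/(4C−3) = 46.898/41.898 = 1.1193

1.119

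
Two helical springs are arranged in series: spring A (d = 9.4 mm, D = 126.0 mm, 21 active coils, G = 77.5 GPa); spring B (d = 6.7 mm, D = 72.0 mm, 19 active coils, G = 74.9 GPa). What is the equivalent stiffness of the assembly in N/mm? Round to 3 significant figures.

1.07 N/mm

k_A = Gd⁴/(8D³N_a) = (77.5×10³)(9.4⁴)/(8·126.0³·21) = 1.8005 N/mm
k_B = Gd⁴/(8D³N_a) = (74.9×10³)(6.7⁴)/(8·72.0³·19) = 2.6604 N/mm
Series: 1/k_eq = 1/1.8005 + 1/2.6604 = 0.93129; k_eq = 1.0738 N/mm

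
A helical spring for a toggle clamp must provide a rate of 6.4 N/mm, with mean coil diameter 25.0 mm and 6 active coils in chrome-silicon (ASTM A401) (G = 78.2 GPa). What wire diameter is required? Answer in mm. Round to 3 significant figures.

d = (8D³N_a·k / G)^(1/4) = (8·25.0³·6·6.4 / (78.2×10³))^0.25
  = (61.381)^0.25 = 2.7990 mm

2.80 mm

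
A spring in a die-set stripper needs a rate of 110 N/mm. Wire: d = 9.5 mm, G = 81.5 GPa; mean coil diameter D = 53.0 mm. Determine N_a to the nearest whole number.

5

N_a = Gd⁴/(8D³k) = (81.5×10³ × 9.5⁴)/(8 × 53.0³ × 110)
    = 6.63823e+08 / 1.31012e+08 = 5.067 → 5 coils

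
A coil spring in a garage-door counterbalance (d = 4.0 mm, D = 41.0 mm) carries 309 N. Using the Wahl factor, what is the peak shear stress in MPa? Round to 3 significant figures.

Spring index C = D/d = 41.0/4.0 = 10.2500
K_W = (4C−1)/(4C−4) + 0.615/C = 40.000/37.000 + 0.0600 = 1.1411
τ₀ = 8FD/(πd³) = 8·309·41.0/(π·4.0³) = 101352/201.06 = 504.08 MPa
τ_max = K·τ₀ = 1.1411 × 504.08 = 575.2 MPa

575 MPa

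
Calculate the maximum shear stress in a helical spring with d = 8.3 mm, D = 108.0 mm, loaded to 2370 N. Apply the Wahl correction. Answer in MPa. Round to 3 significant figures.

1260 MPa

Spring index C = D/d = 108.0/8.3 = 13.0120
K_W = (4C−1)/(4C−4) + 0.615/C = 51.048/48.048 + 0.0473 = 1.1097
τ₀ = 8FD/(πd³) = 8·2370·108.0/(π·8.3³) = 2.04768e+06/1796.3 = 1139.9 MPa
τ_max = K·τ₀ = 1.1097 × 1139.9 = 1265 MPa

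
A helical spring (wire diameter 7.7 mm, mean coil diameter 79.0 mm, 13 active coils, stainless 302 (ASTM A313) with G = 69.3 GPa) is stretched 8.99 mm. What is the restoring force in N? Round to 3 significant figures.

42.7 N

k = Gd⁴/(8D³N_a) = (69.3×10³)(7.7⁴)/(8·79.0³·13) = 4.751 N/mm
F = k·δ = 4.751 × 8.99 = 42.711 N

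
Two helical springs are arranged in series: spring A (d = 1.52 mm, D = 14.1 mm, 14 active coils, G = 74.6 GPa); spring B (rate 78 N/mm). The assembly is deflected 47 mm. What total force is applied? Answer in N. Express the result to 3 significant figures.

k_A = Gd⁴/(8D³N_a) = (74.6×10³)(1.52⁴)/(8·14.1³·14) = 1.2683 N/mm
Series: 1/k_eq = 1/1.2683 + 1/78 = 0.80125; k_eq = 1.2481 N/mm
F = k_eq·δ = 1.2481·47 = 58.658 N

58.7 N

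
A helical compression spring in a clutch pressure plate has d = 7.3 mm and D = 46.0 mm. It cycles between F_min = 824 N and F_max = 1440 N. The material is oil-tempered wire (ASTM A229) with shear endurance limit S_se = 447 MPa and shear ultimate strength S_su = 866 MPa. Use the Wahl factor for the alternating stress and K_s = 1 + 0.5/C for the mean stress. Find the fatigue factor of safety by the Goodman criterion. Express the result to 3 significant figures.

C = D/d = 46.0/7.3 = 6.3014; K_W = (4C−1)/(4C−4)+0.615/C = 1.2391; K_s = 1+0.5/C = 1.0793
F_a = (F_max−F_min)/2 = 308 N; F_m = (F_max+F_min)/2 = 1132 N
τ_a = K_W·8F_aD/(πd³) = 1.2391 × 92.743 = 114.91 MPa
τ_m = K_s·8F_mD/(πd³) = 1.0793 × 340.86 = 367.91 MPa
Goodman: 1/n_f = τ_a/S_se + τ_m/S_su = 114.91/447 + 367.91/866 = 0.25708 + 0.42483 = 0.68191
n_f = 1/0.68191 = 1.466

1.47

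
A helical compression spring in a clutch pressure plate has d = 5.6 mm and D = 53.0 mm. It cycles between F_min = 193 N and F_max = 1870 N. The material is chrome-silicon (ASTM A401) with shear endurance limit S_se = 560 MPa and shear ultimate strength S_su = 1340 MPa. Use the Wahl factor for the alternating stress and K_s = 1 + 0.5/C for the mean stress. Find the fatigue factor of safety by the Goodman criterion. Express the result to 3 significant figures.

0.513

C = D/d = 53.0/5.6 = 9.4643; K_W = (4C−1)/(4C−4)+0.615/C = 1.1536; K_s = 1+0.5/C = 1.0528
F_a = (F_max−F_min)/2 = 838.5 N; F_m = (F_max+F_min)/2 = 1031.5 N
τ_a = K_W·8F_aD/(πd³) = 1.1536 × 644.4 = 743.37 MPa
τ_m = K_s·8F_mD/(πd³) = 1.0528 × 792.72 = 834.6 MPa
Goodman: 1/n_f = τ_a/S_se + τ_m/S_su = 743.37/560 + 834.6/1340 = 1.32745 + 0.62284 = 1.9503
n_f = 1/1.9503 = 0.5127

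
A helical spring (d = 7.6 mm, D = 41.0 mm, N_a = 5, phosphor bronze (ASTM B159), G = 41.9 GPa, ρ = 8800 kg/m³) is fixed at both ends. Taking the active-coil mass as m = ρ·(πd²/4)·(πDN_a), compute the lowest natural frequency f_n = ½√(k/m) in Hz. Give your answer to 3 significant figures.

222 Hz

k = Gd⁴/(8D³N_a) = (41.9×10³)(7.6⁴)/(8·41.0³·5) = 50.706 N/mm = 50706 N/m
Wire length L = πDN_a = π·41.0·5 = 644.03 mm
m = ρ·(πd²/4)·L = 8800 × 45.365×10⁻⁶ m² × 0.64403 m = 0.2571 kg
f_n = ½√(k/m) = 0.5·√(50706/0.2571) = 0.5·√(1.9722e+05) = 222.05 Hz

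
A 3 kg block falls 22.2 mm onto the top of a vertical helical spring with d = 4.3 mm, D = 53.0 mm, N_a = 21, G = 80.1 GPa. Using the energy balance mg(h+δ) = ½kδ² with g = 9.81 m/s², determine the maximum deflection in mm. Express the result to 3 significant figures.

k = Gd⁴/(8D³N_a) = (80.1×10³)(4.3⁴)/(8·53.0³·21) = 1.0949 N/mm
W = mg = 3 × 9.81 = 29.43 N
½kδ² − Wδ − Wh = 0 → δ = (W + √(W² + 2kWh))/k
δ = (29.43 + √(866.12 + 1430.68))/1.0949 = (29.43 + 47.925)/1.0949 = 70.651 mm

70.7 mm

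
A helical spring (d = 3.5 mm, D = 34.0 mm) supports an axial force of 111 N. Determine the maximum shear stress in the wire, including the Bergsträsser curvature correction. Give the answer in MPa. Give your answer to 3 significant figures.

255 MPa

Spring index C = D/d = 34.0/3.5 = 9.7143
K_B = (4C+2)/(4C−3) = 40.857/35.857 = 1.1394
τ₀ = 8FD/(πd³) = 8·111·34.0/(π·3.5³) = 30192/134.7 = 224.15 MPa
τ_max = K·τ₀ = 1.1394 × 224.15 = 255.41 MPa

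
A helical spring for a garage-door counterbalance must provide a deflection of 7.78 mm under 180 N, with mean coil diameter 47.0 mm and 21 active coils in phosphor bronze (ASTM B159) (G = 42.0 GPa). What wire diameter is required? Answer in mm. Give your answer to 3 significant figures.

Required rate k = F/δ = 180/7.78 = 23.136 N/mm
d = (8D³N_a·k / G)^(1/4) = (8·47.0³·21·23.136 / (42.0×10³))^0.25
  = (9608.3)^0.25 = 9.9006 mm

9.90 mm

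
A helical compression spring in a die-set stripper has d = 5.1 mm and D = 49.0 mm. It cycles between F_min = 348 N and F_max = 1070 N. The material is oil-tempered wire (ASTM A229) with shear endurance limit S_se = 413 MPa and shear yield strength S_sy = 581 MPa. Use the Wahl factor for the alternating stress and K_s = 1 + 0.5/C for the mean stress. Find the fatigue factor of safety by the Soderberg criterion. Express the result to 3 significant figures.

C = D/d = 49.0/5.1 = 9.6078; K_W = (4C−1)/(4C−4)+0.615/C = 1.1511; K_s = 1+0.5/C = 1.0520
F_a = (F_max−F_min)/2 = 361 N; F_m = (F_max+F_min)/2 = 709 N
τ_a = K_W·8F_aD/(πd³) = 1.1511 × 339.57 = 390.9 MPa
τ_m = K_s·8F_mD/(πd³) = 1.0520 × 666.92 = 701.62 MPa
Soderberg: 1/n_f = τ_a/S_se + τ_m/S_sy = 390.9/413 + 701.62/581 = 0.94648 + 1.20761 = 2.1541
n_f = 1/2.1541 = 0.4642

0.464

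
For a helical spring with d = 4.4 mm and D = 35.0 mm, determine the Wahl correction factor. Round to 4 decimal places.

C = D/d = 35.0/4.4 = 7.9545
K_W = (4C−1)/(4C−4) + 0.615/C = 30.818/27.818 + 0.0773 = 1.1852

1.1852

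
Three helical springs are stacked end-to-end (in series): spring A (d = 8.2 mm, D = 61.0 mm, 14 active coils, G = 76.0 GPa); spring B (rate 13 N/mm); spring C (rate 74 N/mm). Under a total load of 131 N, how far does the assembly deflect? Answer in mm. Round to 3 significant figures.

21.5 mm

k_A = Gd⁴/(8D³N_a) = (76.0×10³)(8.2⁴)/(8·61.0³·14) = 13.516 N/mm
Series: 1/k_eq = 1/13.516 + 1/13 + 1/74 = 0.16442; k_eq = 6.082 N/mm
δ = F/k_eq = 131/6.082 = 21.539 mm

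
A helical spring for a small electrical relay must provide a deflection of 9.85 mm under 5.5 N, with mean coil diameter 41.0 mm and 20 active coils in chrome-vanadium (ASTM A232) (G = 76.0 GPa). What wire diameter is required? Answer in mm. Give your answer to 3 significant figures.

Required rate k = F/δ = 5.5/9.85 = 0.55838 N/mm
d = (8D³N_a·k / G)^(1/4) = (8·41.0³·20·0.55838 / (76.0×10³))^0.25
  = (81.019)^0.25 = 3.0002 mm

3.00 mm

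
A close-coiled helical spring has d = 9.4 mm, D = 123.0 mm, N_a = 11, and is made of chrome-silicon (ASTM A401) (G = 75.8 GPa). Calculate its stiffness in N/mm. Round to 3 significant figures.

3.61 N/mm

k = Gd⁴/(8D³N_a) = (75.8×10³ × 9.4⁴) / (8 × 123.0³ × 11)
  = 5.91808e+08 / 1.63756e+08 = 3.614 N/mm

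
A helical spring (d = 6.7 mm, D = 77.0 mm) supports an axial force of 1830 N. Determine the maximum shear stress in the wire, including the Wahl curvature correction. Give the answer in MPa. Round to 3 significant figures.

Spring index C = D/d = 77.0/6.7 = 11.4925
K_W = (4C−1)/(4C−4) + 0.615/C = 44.970/41.970 + 0.0535 = 1.1250
τ₀ = 8FD/(πd³) = 8·1830·77.0/(π·6.7³) = 1.12728e+06/944.87 = 1193 MPa
τ_max = K·τ₀ = 1.1250 × 1193 = 1342.2 MPa

1340 MPa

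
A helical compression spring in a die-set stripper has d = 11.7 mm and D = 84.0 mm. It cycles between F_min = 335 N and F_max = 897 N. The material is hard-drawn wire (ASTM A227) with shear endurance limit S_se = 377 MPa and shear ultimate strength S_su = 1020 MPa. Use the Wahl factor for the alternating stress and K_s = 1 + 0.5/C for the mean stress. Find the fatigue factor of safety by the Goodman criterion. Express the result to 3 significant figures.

C = D/d = 84.0/11.7 = 7.1795; K_W = (4C−1)/(4C−4)+0.615/C = 1.2070; K_s = 1+0.5/C = 1.0696
F_a = (F_max−F_min)/2 = 281 N; F_m = (F_max+F_min)/2 = 616 N
τ_a = K_W·8F_aD/(πd³) = 1.2070 × 37.529 = 45.299 MPa
τ_m = K_s·8F_mD/(πd³) = 1.0696 × 82.27 = 88 MPa
Goodman: 1/n_f = τ_a/S_se + τ_m/S_su = 45.299/377 + 88/1020 = 0.12016 + 0.08627 = 0.20643
n_f = 1/0.20643 = 4.844

4.84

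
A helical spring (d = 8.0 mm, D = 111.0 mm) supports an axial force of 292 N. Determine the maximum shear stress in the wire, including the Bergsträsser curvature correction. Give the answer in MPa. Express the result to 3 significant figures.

Spring index C = D/d = 111.0/8.0 = 13.8750
K_B = (4C+2)/(4C−3) = 57.500/52.500 = 1.0952
τ₀ = 8FD/(πd³) = 8·292·111.0/(π·8.0³) = 259296/1608.5 = 161.2 MPa
τ_max = K·τ₀ = 1.0952 × 161.2 = 176.56 MPa

177 MPa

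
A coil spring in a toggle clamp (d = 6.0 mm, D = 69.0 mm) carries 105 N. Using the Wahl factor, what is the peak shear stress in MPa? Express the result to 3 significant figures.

96.1 MPa

Spring index C = D/d = 69.0/6.0 = 11.5000
K_W = (4C−1)/(4C−4) + 0.615/C = 45.000/42.000 + 0.0535 = 1.1249
τ₀ = 8FD/(πd³) = 8·105·69.0/(π·6.0³) = 57960/678.58 = 85.413 MPa
τ_max = K·τ₀ = 1.1249 × 85.413 = 96.082 MPa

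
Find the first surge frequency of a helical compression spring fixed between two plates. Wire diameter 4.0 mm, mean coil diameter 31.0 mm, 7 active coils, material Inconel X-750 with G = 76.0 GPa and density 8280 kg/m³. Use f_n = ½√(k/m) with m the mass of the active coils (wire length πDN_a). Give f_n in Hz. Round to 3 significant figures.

203 Hz

k = Gd⁴/(8D³N_a) = (76.0×10³)(4.0⁴)/(8·31.0³·7) = 11.662 N/mm = 11662 N/m
Wire length L = πDN_a = π·31.0·7 = 681.73 mm
m = ρ·(πd²/4)·L = 8280 × 12.566×10⁻⁶ m² × 0.68173 m = 0.070933 kg
f_n = ½√(k/m) = 0.5·√(11662/0.070933) = 0.5·√(1.6441e+05) = 202.74 Hz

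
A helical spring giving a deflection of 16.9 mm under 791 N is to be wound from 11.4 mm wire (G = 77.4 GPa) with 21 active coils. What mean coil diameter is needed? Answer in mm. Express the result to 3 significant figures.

Required rate k = F/δ = 791/16.9 = 46.805 N/mm
D = (Gd⁴/(8N_a·k))^(1/3) = (77.4×10³·11.4⁴/(8·21·46.805))^(1/3)
  = (166250)^(1/3) = 54.9862 mm

55.0 mm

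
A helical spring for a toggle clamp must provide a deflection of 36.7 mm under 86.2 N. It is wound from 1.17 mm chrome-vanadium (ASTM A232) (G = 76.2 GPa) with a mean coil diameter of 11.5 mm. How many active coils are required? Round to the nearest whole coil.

5

Required rate k = F/δ = 86.2/36.7 = 2.3488 N/mm
N_a = Gd⁴/(8D³k) = (76.2×10³ × 1.17⁴)/(8 × 11.5³ × 2.3488)
    = 142790 / 28577.5 = 4.997 → 5 coils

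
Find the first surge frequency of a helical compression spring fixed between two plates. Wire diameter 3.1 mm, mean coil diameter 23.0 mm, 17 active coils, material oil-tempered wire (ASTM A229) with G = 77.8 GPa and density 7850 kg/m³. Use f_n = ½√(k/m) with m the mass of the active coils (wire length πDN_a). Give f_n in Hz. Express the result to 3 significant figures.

k = Gd⁴/(8D³N_a) = (77.8×10³)(3.1⁴)/(8·23.0³·17) = 4.3421 N/mm = 4342.1 N/m
Wire length L = πDN_a = π·23.0·17 = 1228.4 mm
m = ρ·(πd²/4)·L = 7850 × 7.5477×10⁻⁶ m² × 1.2284 m = 0.07278 kg
f_n = ½√(k/m) = 0.5·√(4342.1/0.07278) = 0.5·√(59662) = 122.13 Hz

122 Hz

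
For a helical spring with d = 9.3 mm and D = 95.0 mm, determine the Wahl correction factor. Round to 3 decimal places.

1.142

C = D/d = 95.0/9.3 = 10.2151
K_W = (4C−1)/(4C−4) + 0.615/C = 39.860/36.860 + 0.0602 = 1.1416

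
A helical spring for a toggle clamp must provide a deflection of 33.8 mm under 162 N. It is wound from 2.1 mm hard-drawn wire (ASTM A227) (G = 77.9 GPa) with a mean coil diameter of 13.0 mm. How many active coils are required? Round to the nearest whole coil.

Required rate k = F/δ = 162/33.8 = 4.7929 N/mm
N_a = Gd⁴/(8D³k) = (77.9×10³ × 2.1⁴)/(8 × 13.0³ × 4.7929)
    = 1.51501e+06 / 84240 = 17.98 → 18 coils

18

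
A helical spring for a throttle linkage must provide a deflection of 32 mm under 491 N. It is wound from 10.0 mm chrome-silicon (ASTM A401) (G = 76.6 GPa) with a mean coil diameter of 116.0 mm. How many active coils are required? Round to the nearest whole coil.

4

Required rate k = F/δ = 491/32 = 15.344 N/mm
N_a = Gd⁴/(8D³k) = (76.6×10³ × 10.0⁴)/(8 × 116.0³ × 15.344)
    = 7.66e+08 / 1.916e+08 = 3.998 → 4 coils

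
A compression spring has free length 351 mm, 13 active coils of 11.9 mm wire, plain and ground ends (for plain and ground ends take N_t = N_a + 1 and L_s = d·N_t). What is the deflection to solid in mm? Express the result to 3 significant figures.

N_t = 14; L_s = 11.9·14 = 166.6 mm
δ_solid = L₀ − L_s = 351 − 166.6 = 184.4 mm

184 mm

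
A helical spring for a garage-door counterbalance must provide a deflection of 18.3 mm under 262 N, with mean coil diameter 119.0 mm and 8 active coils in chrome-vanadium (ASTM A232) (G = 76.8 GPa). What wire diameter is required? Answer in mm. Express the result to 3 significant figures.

11.9 mm

Required rate k = F/δ = 262/18.3 = 14.317 N/mm
d = (8D³N_a·k / G)^(1/4) = (8·119.0³·8·14.317 / (76.8×10³))^0.25
  = (20105)^0.25 = 11.9077 mm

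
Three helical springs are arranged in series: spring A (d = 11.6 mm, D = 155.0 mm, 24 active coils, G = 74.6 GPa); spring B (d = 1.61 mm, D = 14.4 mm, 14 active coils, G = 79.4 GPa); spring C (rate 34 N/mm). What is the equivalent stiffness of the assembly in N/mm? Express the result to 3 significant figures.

0.843 N/mm

k_A = Gd⁴/(8D³N_a) = (74.6×10³)(11.6⁴)/(8·155.0³·24) = 1.8892 N/mm
k_B = Gd⁴/(8D³N_a) = (79.4×10³)(1.61⁴)/(8·14.4³·14) = 1.5952 N/mm
Series: 1/k_eq = 1/1.8892 + 1/1.5952 + 1/34 = 1.1856; k_eq = 0.84344 N/mm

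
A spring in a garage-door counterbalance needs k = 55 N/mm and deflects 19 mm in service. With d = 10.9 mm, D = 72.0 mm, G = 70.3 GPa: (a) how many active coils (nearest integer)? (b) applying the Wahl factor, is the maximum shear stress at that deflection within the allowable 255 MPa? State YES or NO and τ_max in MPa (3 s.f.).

N_a = Gd⁴/(8D³k) = (70.3×10³)(10.9⁴)/(8·72.0³·55) = 6.042 → N_a = 6
Actual rate k = Gd⁴/(8D³·6) = 55.389 N/mm
Working load F = kδ = 55.389·19 = 1052.4 N
C = 72.0/10.9 = 6.6055; K_W = (4C−1)/(4C−4)+0.615/C = 1.2269
τ_max = K_W·8FD/(πd³) = 1.2269·148.99 = 182.8 MPa
τ_max ≤ 255 MPa → acceptable

(a) 6 coils; (b) YES, τ_max = 183 MPa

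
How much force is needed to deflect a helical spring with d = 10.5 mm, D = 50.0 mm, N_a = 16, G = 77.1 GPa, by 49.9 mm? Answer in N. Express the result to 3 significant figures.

2920 N

k = Gd⁴/(8D³N_a) = (77.1×10³)(10.5⁴)/(8·50.0³·16) = 58.572 N/mm
F = k·δ = 58.572 × 49.9 = 2922.8 N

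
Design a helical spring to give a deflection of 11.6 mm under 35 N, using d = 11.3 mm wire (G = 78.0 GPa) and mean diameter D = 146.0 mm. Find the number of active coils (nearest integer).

17

Required rate k = F/δ = 35/11.6 = 3.0172 N/mm
N_a = Gd⁴/(8D³k) = (78.0×10³ × 11.3⁴)/(8 × 146.0³ × 3.0172)
    = 1.27177e+09 / 7.51205e+07 = 16.93 → 17 coils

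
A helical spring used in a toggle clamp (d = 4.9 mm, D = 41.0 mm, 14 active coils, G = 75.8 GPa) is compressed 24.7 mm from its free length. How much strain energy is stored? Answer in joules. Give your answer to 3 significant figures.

1.73 J

k = Gd⁴/(8D³N_a) = (75.8×10³)(4.9⁴)/(8·41.0³·14) = 5.6609 N/mm
U = ½kδ² = 0.5 × 5.6609 × 24.7² = 1726.8 N·mm = 1.7268 J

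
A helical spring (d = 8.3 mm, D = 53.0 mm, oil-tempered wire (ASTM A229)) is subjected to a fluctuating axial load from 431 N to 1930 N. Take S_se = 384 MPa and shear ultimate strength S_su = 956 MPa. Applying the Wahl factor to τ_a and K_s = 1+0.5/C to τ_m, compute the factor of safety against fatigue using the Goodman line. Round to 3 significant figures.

1.13

C = D/d = 53.0/8.3 = 6.3855; K_W = (4C−1)/(4C−4)+0.615/C = 1.2356; K_s = 1+0.5/C = 1.0783
F_a = (F_max−F_min)/2 = 749.5 N; F_m = (F_max+F_min)/2 = 1180.5 N
τ_a = K_W·8F_aD/(πd³) = 1.2356 × 176.91 = 218.59 MPa
τ_m = K_s·8F_mD/(πd³) = 1.0783 × 278.64 = 300.46 MPa
Goodman: 1/n_f = τ_a/S_se + τ_m/S_su = 218.59/384 + 300.46/956 = 0.56923 + 0.31429 = 0.88352
n_f = 1/0.88352 = 1.132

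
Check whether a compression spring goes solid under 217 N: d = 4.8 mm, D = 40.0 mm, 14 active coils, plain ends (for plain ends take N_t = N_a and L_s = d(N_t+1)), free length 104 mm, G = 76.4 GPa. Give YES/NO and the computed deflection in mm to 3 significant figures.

YES, δ = 38.4 mm

k = Gd⁴/(8D³N_a) = (76.4×10³)(4.8⁴)/(8·40.0³·14) = 5.658 N/mm
N_t = 14; L_s = 4.8·15 = 72 mm; δ_solid = L₀ − L_s = 104 − 72 = 32 mm
δ = F/k = 217/5.658 = 38.353 mm
δ ≥ δ_solid → spring goes solid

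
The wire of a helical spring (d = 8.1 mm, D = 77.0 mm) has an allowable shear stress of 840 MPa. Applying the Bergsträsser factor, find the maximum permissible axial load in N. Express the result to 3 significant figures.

C = D/d = 77.0/8.1 = 9.5062
K_B = (4C+2)/(4C−3) = 40.025/35.025 = 1.1428
τ_max = K·8FD/(πd³) → F_max = τ_allow·πd³/(8DK)
F_max = 840·π·8.1³/(8·77.0·1.1428) = 1.4024e+06/703.94 = 1992.3 N

1990 N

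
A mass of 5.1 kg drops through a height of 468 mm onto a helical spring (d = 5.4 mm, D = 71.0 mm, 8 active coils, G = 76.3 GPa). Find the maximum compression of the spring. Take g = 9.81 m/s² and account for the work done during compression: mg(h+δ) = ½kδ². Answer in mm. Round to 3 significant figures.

147 mm

k = Gd⁴/(8D³N_a) = (76.3×10³)(5.4⁴)/(8·71.0³·8) = 2.8323 N/mm
W = mg = 5.1 × 9.81 = 50.031 N
½kδ² − Wδ − Wh = 0 → δ = (W + √(W² + 2kWh))/k
δ = (50.031 + √(2503.1 + 132635))/2.8323 = (50.031 + 367.61)/2.8323 = 147.46 mm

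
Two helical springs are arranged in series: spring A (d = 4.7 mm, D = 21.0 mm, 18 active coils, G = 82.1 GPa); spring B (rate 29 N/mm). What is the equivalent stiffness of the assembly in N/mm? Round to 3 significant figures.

14.8 N/mm

k_A = Gd⁴/(8D³N_a) = (82.1×10³)(4.7⁴)/(8·21.0³·18) = 30.041 N/mm
Series: 1/k_eq = 1/30.041 + 1/29 = 0.067771; k_eq = 14.756 N/mm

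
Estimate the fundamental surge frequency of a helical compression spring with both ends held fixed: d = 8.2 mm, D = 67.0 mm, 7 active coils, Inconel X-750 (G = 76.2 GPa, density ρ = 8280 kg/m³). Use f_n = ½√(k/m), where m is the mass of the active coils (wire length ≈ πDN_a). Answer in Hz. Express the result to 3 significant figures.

89.1 Hz

k = Gd⁴/(8D³N_a) = (76.2×10³)(8.2⁴)/(8·67.0³·7) = 20.455 N/mm = 20455 N/m
Wire length L = πDN_a = π·67.0·7 = 1473.4 mm
m = ρ·(πd²/4)·L = 8280 × 52.81×10⁻⁶ m² × 1.4734 m = 0.64427 kg
f_n = ½√(k/m) = 0.5·√(20455/0.64427) = 0.5·√(31749) = 89.091 Hz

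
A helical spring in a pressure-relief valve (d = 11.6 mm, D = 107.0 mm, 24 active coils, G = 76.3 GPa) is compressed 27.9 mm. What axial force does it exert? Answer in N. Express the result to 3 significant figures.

164 N

k = Gd⁴/(8D³N_a) = (76.3×10³)(11.6⁴)/(8·107.0³·24) = 5.8736 N/mm
F = k·δ = 5.8736 × 27.9 = 163.87 N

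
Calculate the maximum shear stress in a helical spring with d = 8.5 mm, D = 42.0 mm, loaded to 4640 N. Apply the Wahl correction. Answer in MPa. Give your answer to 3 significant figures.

1060 MPa

Spring index C = D/d = 42.0/8.5 = 4.9412
K_W = (4C−1)/(4C−4) + 0.615/C = 18.765/15.765 + 0.1245 = 1.3148
τ₀ = 8FD/(πd³) = 8·4640·42.0/(π·8.5³) = 1.55904e+06/1929.3 = 808.07 MPa
τ_max = K·τ₀ = 1.3148 × 808.07 = 1062.4 MPa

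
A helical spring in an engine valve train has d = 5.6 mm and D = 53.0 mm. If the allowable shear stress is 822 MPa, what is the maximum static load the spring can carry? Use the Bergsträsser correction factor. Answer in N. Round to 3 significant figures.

C = D/d = 53.0/5.6 = 9.4643
K_B = (4C+2)/(4C−3) = 39.857/34.857 = 1.1434
τ_max = K·8FD/(πd³) → F_max = τ_allow·πd³/(8DK)
F_max = 822·π·5.6³/(8·53.0·1.1434) = 4.5351e+05/484.82 = 935.42 N

935 N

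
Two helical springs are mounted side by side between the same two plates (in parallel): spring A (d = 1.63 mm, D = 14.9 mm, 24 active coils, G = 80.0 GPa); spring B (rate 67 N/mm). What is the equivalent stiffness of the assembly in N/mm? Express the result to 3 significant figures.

k_A = Gd⁴/(8D³N_a) = (80.0×10³)(1.63⁴)/(8·14.9³·24) = 0.88916 N/mm
Parallel: k_eq = 0.88916 + 67 = 67.889 N/mm

67.9 N/mm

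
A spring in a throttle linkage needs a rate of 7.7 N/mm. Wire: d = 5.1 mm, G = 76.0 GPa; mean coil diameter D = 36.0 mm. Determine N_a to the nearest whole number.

18

N_a = Gd⁴/(8D³k) = (76.0×10³ × 5.1⁴)/(8 × 36.0³ × 7.7)
    = 5.14155e+07 / 2.87401e+06 = 17.89 → 18 coils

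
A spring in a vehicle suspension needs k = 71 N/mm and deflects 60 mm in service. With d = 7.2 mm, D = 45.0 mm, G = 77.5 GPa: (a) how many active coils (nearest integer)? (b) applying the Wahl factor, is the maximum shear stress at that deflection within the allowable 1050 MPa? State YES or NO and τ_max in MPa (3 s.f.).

(a) 4 coils; (b) NO, τ_max = 1630 MPa

N_a = Gd⁴/(8D³k) = (77.5×10³)(7.2⁴)/(8·45.0³·71) = 4.024 → N_a = 4
Actual rate k = Gd⁴/(8D³·4) = 71.424 N/mm
Working load F = kδ = 71.424·60 = 4285.4 N
C = 45.0/7.2 = 6.2500; K_W = (4C−1)/(4C−4)+0.615/C = 1.2413
τ_max = K_W·8FD/(πd³) = 1.2413·1315.7 = 1633.1 MPa
τ_max > 1050 MPa → exceeds allowable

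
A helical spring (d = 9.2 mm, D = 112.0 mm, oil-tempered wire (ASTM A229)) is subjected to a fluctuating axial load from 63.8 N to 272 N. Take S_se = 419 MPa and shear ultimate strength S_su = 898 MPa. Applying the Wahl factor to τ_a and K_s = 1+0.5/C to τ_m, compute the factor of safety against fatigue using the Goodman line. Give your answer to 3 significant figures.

5.78

C = D/d = 112.0/9.2 = 12.1739; K_W = (4C−1)/(4C−4)+0.615/C = 1.1176; K_s = 1+0.5/C = 1.0411
F_a = (F_max−F_min)/2 = 104.1 N; F_m = (F_max+F_min)/2 = 167.9 N
τ_a = K_W·8F_aD/(πd³) = 1.1176 × 38.128 = 42.613 MPa
τ_m = K_s·8F_mD/(πd³) = 1.0411 × 61.496 = 64.022 MPa
Goodman: 1/n_f = τ_a/S_se + τ_m/S_su = 42.613/419 + 64.022/898 = 0.10170 + 0.07129 = 0.173
n_f = 1/0.173 = 5.78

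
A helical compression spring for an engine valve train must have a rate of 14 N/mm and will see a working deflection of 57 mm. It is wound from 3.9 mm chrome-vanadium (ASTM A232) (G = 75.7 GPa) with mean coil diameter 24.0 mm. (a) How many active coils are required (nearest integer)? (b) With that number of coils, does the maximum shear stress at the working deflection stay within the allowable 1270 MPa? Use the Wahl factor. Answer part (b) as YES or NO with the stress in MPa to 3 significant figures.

N_a = Gd⁴/(8D³k) = (75.7×10³)(3.9⁴)/(8·24.0³·14) = 11.31 → N_a = 11
Actual rate k = Gd⁴/(8D³·11) = 14.396 N/mm
Working load F = kδ = 14.396·57 = 820.56 N
C = 24.0/3.9 = 6.1538; K_W = (4C−1)/(4C−4)+0.615/C = 1.2455
τ_max = K_W·8FD/(πd³) = 1.2455·845.42 = 1052.9 MPa
τ_max ≤ 1270 MPa → acceptable

(a) 11 coils; (b) YES, τ_max = 1050 MPa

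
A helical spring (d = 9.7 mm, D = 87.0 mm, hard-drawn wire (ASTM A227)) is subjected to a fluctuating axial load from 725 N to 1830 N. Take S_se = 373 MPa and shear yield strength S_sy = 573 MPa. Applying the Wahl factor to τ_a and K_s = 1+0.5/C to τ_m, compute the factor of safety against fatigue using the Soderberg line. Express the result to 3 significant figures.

1.01

C = D/d = 87.0/9.7 = 8.9691; K_W = (4C−1)/(4C−4)+0.615/C = 1.1627; K_s = 1+0.5/C = 1.0557
F_a = (F_max−F_min)/2 = 552.5 N; F_m = (F_max+F_min)/2 = 1277.5 N
τ_a = K_W·8F_aD/(πd³) = 1.1627 × 134.11 = 155.93 MPa
τ_m = K_s·8F_mD/(πd³) = 1.0557 × 310.1 = 327.39 MPa
Soderberg: 1/n_f = τ_a/S_se + τ_m/S_sy = 155.93/373 + 327.39/573 = 0.41805 + 0.57136 = 0.98941
n_f = 1/0.98941 = 1.011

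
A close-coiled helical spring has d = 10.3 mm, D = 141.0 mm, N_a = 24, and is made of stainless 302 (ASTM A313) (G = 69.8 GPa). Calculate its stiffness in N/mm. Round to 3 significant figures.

1.46 N/mm

k = Gd⁴/(8D³N_a) = (69.8×10³ × 10.3⁴) / (8 × 141.0³ × 24)
  = 7.85605e+08 / 5.38218e+08 = 1.4596 N/mm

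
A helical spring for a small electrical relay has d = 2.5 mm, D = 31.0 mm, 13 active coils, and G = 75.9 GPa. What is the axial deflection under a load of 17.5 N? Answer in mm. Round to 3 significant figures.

k = Gd⁴/(8D³N_a) = (75.9×10³)(2.5⁴)/(8·31.0³·13) = 0.95694 N/mm
δ = F/k = 17.5 / 0.95694 = 18.288 mm

18.3 mm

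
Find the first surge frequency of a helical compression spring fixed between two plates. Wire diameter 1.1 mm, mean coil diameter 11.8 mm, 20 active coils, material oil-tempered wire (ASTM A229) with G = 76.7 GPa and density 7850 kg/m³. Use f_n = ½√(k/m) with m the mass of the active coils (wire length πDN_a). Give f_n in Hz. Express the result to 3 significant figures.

139 Hz

k = Gd⁴/(8D³N_a) = (76.7×10³)(1.1⁴)/(8·11.8³·20) = 0.42717 N/mm = 427.17 N/m
Wire length L = πDN_a = π·11.8·20 = 741.42 mm
m = ρ·(πd²/4)·L = 7850 × 0.95033×10⁻⁶ m² × 0.74142 m = 0.005531 kg
f_n = ½√(k/m) = 0.5·√(427.17/0.005531) = 0.5·√(77231) = 138.95 Hz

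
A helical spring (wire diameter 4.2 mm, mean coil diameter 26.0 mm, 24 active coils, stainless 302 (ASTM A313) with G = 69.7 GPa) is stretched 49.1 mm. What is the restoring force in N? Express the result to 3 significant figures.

k = Gd⁴/(8D³N_a) = (69.7×10³)(4.2⁴)/(8·26.0³·24) = 6.427 N/mm
F = k·δ = 6.427 × 49.1 = 315.57 N

316 N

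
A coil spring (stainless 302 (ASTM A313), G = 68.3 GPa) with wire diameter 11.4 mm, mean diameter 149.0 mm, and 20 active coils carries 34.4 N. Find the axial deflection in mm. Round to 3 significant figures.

k = Gd⁴/(8D³N_a) = (68.3×10³)(11.4⁴)/(8·149.0³·20) = 2.1795 N/mm
δ = F/k = 34.4 / 2.1795 = 15.783 mm

15.8 mm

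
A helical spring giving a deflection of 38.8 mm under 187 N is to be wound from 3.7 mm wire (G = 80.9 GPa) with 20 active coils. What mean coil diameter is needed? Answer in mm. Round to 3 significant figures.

Required rate k = F/δ = 187/38.8 = 4.8196 N/mm
D = (Gd⁴/(8N_a·k))^(1/3) = (80.9×10³·3.7⁴/(8·20·4.8196))^(1/3)
  = (19661.9)^(1/3) = 26.9904 mm

27.0 mm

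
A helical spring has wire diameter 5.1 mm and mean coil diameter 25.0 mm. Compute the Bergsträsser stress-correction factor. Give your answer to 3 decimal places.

1.301

C = D/d = 25.0/5.1 = 4.9020
K_B = (4C+2)/(4C−3) = 21.608/16.608 = 1.3011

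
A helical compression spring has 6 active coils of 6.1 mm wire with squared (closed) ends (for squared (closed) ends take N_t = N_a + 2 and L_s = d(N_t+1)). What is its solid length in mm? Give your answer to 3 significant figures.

54.9 mm

squared (closed) ends: N_t = N_a + 2 = 6 + 2 = 8
L_s = d·(N_t+1) = 6.1 × 9 = 54.9 mm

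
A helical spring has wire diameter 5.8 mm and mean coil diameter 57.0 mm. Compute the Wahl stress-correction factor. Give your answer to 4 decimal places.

C = D/d = 57.0/5.8 = 9.8276
K_W = (4C−1)/(4C−4) + 0.615/C = 38.310/35.310 + 0.0626 = 1.1475

1.1475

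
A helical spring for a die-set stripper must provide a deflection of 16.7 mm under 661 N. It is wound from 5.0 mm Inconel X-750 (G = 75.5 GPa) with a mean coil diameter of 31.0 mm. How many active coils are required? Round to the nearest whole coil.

5

Required rate k = F/δ = 661/16.7 = 39.581 N/mm
N_a = Gd⁴/(8D³k) = (75.5×10³ × 5.0⁴)/(8 × 31.0³ × 39.581)
    = 4.71875e+07 / 9.43322e+06 = 5.002 → 5 coils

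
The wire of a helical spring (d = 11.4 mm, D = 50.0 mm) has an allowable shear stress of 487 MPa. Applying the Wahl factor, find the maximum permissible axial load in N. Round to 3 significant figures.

C = D/d = 50.0/11.4 = 4.3860
K_W = (4C−1)/(4C−4) + 0.615/C = 16.544/13.544 + 0.1402 = 1.3617
τ_max = K·8FD/(πd³) → F_max = τ_allow·πd³/(8DK)
F_max = 487·π·11.4³/(8·50.0·1.3617) = 2.2667e+06/544.69 = 4161.5 N

4160 N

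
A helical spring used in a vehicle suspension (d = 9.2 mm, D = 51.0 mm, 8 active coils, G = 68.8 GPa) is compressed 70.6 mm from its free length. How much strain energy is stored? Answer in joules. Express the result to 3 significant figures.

145 J

k = Gd⁴/(8D³N_a) = (68.8×10³)(9.2⁴)/(8·51.0³·8) = 58.056 N/mm
U = ½kδ² = 0.5 × 58.056 × 70.6² = 1.4469e+05 N·mm = 144.69 J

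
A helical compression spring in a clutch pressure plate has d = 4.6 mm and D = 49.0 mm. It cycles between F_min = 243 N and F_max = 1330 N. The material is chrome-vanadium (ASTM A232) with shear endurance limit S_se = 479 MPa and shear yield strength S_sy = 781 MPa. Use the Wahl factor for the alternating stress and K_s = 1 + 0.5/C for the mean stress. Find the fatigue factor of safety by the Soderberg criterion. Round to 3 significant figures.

C = D/d = 49.0/4.6 = 10.6522; K_W = (4C−1)/(4C−4)+0.615/C = 1.1354; K_s = 1+0.5/C = 1.0469
F_a = (F_max−F_min)/2 = 543.5 N; F_m = (F_max+F_min)/2 = 786.5 N
τ_a = K_W·8F_aD/(πd³) = 1.1354 × 696.73 = 791.09 MPa
τ_m = K_s·8F_mD/(πd³) = 1.0469 × 1008.2 = 1055.6 MPa
Soderberg: 1/n_f = τ_a/S_se + τ_m/S_sy = 791.09/479 + 1055.6/781 = 1.65154 + 1.35155 = 3.0031
n_f = 1/3.0031 = 0.333

0.333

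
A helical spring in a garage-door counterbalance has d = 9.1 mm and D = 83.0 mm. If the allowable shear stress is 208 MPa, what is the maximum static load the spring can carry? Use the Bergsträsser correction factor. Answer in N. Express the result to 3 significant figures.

C = D/d = 83.0/9.1 = 9.1209
K_B = (4C+2)/(4C−3) = 38.484/33.484 = 1.1493
τ_max = K·8FD/(πd³) → F_max = τ_allow·πd³/(8DK)
F_max = 208·π·9.1³/(8·83.0·1.1493) = 4.9242e+05/763.15 = 645.25 N

645 N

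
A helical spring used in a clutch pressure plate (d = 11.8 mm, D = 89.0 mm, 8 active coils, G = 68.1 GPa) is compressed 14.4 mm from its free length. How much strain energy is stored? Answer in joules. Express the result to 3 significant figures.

k = Gd⁴/(8D³N_a) = (68.1×10³)(11.8⁴)/(8·89.0³·8) = 29.263 N/mm
U = ½kδ² = 0.5 × 29.263 × 14.4² = 3034 N·mm = 3.034 J

3.03 J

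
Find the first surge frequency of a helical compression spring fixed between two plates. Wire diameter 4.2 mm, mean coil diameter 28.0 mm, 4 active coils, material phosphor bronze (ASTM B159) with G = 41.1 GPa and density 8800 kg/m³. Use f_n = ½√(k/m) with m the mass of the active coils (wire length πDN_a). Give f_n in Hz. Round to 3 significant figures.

k = Gd⁴/(8D³N_a) = (41.1×10³)(4.2⁴)/(8·28.0³·4) = 18.206 N/mm = 18206 N/m
Wire length L = πDN_a = π·28.0·4 = 351.86 mm
m = ρ·(πd²/4)·L = 8800 × 13.854×10⁻⁶ m² × 0.35186 m = 0.042898 kg
f_n = ½√(k/m) = 0.5·√(18206/0.042898) = 0.5·√(4.244e+05) = 325.73 Hz

326 Hz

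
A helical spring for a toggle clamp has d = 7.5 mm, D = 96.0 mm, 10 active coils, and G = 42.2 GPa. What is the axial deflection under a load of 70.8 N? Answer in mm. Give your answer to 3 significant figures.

37.5 mm

k = Gd⁴/(8D³N_a) = (42.2×10³)(7.5⁴)/(8·96.0³·10) = 1.8865 N/mm
δ = F/k = 70.8 / 1.8865 = 37.53 mm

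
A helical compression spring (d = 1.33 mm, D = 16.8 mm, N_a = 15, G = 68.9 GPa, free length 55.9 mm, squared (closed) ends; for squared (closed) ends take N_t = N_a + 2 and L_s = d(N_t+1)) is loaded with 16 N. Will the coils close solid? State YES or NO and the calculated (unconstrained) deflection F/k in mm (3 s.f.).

k = Gd⁴/(8D³N_a) = (68.9×10³)(1.33⁴)/(8·16.8³·15) = 0.37889 N/mm
N_t = 17; L_s = 1.33·18 = 23.94 mm; δ_solid = L₀ − L_s = 55.9 − 23.94 = 31.96 mm
δ = F/k = 16/0.37889 = 42.228 mm
δ ≥ δ_solid → spring goes solid

YES, δ = 42.2 mm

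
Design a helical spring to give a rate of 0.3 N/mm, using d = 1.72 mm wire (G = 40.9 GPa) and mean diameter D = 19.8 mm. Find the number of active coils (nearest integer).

19

N_a = Gd⁴/(8D³k) = (40.9×10³ × 1.72⁴)/(8 × 19.8³ × 0.3)
    = 357962 / 18629.7 = 19.21 → 19 coils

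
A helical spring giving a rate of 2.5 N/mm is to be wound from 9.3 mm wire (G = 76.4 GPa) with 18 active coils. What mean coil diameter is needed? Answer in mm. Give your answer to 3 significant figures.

117 mm

D = (Gd⁴/(8N_a·k))^(1/3) = (76.4×10³·9.3⁴/(8·18·2.5))^(1/3)
  = (1.58753e+06)^(1/3) = 116.6561 mm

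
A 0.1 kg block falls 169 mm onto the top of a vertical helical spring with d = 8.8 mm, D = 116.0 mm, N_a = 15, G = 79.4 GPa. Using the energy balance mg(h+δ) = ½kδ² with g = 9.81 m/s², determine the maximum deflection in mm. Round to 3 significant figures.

11.8 mm

k = Gd⁴/(8D³N_a) = (79.4×10³)(8.8⁴)/(8·116.0³·15) = 2.5421 N/mm
W = mg = 0.1 × 9.81 = 0.981 N
½kδ² − Wδ − Wh = 0 → δ = (W + √(W² + 2kWh))/k
δ = (0.981 + √(0.96236 + 842.911))/2.5421 = (0.981 + 29.049)/2.5421 = 11.813 mm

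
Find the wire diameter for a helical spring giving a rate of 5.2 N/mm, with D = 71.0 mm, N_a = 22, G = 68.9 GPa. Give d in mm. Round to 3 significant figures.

8.30 mm

d = (8D³N_a·k / G)^(1/4) = (8·71.0³·22·5.2 / (68.9×10³))^0.25
  = (4754.1)^0.25 = 8.3036 mm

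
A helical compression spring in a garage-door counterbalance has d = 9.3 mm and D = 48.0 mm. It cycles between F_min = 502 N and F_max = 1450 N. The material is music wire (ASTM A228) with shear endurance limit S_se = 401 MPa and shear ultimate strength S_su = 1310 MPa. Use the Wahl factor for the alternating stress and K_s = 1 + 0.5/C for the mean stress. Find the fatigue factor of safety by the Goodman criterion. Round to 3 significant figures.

C = D/d = 48.0/9.3 = 5.1613; K_W = (4C−1)/(4C−4)+0.615/C = 1.2994; K_s = 1+0.5/C = 1.0969
F_a = (F_max−F_min)/2 = 474 N; F_m = (F_max+F_min)/2 = 976 N
τ_a = K_W·8F_aD/(πd³) = 1.2994 × 72.03 = 93.594 MPa
τ_m = K_s·8F_mD/(πd³) = 1.0969 × 148.31 = 162.68 MPa
Goodman: 1/n_f = τ_a/S_se + τ_m/S_su = 93.594/401 + 162.68/1310 = 0.23340 + 0.12418 = 0.35759
n_f = 1/0.35759 = 2.797

2.80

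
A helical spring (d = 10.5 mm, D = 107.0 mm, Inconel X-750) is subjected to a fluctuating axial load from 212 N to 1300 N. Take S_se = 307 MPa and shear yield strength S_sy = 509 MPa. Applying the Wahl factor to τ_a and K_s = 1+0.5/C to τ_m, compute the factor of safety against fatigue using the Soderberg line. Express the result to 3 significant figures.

1.19

C = D/d = 107.0/10.5 = 10.1905; K_W = (4C−1)/(4C−4)+0.615/C = 1.1420; K_s = 1+0.5/C = 1.0491
F_a = (F_max−F_min)/2 = 544 N; F_m = (F_max+F_min)/2 = 756 N
τ_a = K_W·8F_aD/(πd³) = 1.1420 × 128.04 = 146.22 MPa
τ_m = K_s·8F_mD/(πd³) = 1.0491 × 177.94 = 186.67 MPa
Soderberg: 1/n_f = τ_a/S_se + τ_m/S_sy = 146.22/307 + 186.67/509 = 0.47628 + 0.36674 = 0.84303
n_f = 1/0.84303 = 1.186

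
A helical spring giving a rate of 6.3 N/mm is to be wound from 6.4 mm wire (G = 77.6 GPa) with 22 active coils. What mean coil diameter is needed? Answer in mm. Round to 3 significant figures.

49.0 mm

D = (Gd⁴/(8N_a·k))^(1/3) = (77.6×10³·6.4⁴/(8·22·6.3))^(1/3)
  = (117416)^(1/3) = 48.9677 mm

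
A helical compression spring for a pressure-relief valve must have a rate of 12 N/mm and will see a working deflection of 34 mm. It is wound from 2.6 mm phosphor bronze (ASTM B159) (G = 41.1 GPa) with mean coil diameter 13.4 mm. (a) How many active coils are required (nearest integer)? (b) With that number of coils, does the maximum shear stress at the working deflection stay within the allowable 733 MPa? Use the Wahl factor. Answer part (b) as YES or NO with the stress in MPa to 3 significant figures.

N_a = Gd⁴/(8D³k) = (41.1×10³)(2.6⁴)/(8·13.4³·12) = 8.131 → N_a = 8
Actual rate k = Gd⁴/(8D³·8) = 12.197 N/mm
Working load F = kδ = 12.197·34 = 414.69 N
C = 13.4/2.6 = 5.1538; K_W = (4C−1)/(4C−4)+0.615/C = 1.2999
τ_max = K_W·8FD/(πd³) = 1.2999·805.09 = 1046.5 MPa
τ_max > 733 MPa → exceeds allowable

(a) 8 coils; (b) NO, τ_max = 1050 MPa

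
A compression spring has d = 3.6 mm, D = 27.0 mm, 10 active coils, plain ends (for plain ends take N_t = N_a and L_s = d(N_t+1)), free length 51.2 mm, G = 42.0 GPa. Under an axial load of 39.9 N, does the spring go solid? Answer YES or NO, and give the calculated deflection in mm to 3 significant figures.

k = Gd⁴/(8D³N_a) = (42.0×10³)(3.6⁴)/(8·27.0³·10) = 4.48 N/mm
N_t = 10; L_s = 3.6·11 = 39.6 mm; δ_solid = L₀ − L_s = 51.2 − 39.6 = 11.6 mm
δ = F/k = 39.9/4.48 = 8.9062 mm
δ < δ_solid → spring does not go solid

NO, δ = 8.91 mm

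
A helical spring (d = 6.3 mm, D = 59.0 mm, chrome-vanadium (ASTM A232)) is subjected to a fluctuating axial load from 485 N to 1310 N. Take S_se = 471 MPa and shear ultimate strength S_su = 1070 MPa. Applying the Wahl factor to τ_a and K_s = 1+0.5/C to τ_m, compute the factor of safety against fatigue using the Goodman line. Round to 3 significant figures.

C = D/d = 59.0/6.3 = 9.3651; K_W = (4C−1)/(4C−4)+0.615/C = 1.1553; K_s = 1+0.5/C = 1.0534
F_a = (F_max−F_min)/2 = 412.5 N; F_m = (F_max+F_min)/2 = 897.5 N
τ_a = K_W·8F_aD/(πd³) = 1.1553 × 247.85 = 286.35 MPa
τ_m = K_s·8F_mD/(πd³) = 1.0534 × 539.27 = 568.06 MPa
Goodman: 1/n_f = τ_a/S_se + τ_m/S_su = 286.35/471 + 568.06/1070 = 0.60797 + 0.53090 = 1.1389
n_f = 1/1.1389 = 0.8781

0.878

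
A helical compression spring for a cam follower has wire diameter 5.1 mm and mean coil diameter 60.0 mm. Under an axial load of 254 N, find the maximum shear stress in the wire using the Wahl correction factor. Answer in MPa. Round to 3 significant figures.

Spring index C = D/d = 60.0/5.1 = 11.7647
K_W = (4C−1)/(4C−4) + 0.615/C = 46.059/43.059 + 0.0523 = 1.1219
τ₀ = 8FD/(πd³) = 8·254·60.0/(π·5.1³) = 121920/416.74 = 292.56 MPa
τ_max = K·τ₀ = 1.1219 × 292.56 = 328.24 MPa

328 MPa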